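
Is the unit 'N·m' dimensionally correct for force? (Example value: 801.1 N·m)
No

force has SI base units: kg * m / s^2
N·m does NOT reduce to kg * m / s^2; a valid unit for force would be e.g. N.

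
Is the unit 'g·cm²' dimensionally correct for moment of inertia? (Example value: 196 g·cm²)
Yes

moment of inertia has SI base units: kg * m^2
g·cm² reduces to the same SI base units, so it is a valid unit for moment of inertia.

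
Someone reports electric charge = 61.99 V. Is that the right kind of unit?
No

electric charge has SI base units: A * s
V does NOT reduce to A * s; a valid unit for electric charge would be e.g. C.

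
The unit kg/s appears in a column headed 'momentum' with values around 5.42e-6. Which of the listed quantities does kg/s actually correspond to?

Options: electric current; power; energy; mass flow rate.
mass flow rate

momentum should have units dimensionally equivalent to kg * m / s (e.g. kg·m/s).
The given unit 'kg/s' reduces to kg / s. Of the listed options, that is the dimensionality of mass flow rate.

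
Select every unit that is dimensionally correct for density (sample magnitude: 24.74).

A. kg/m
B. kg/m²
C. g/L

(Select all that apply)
C

density has SI base units: kg / m^3

Checking each option against kg / m^3:
  A. kg/m: ✗ does not match
  B. kg/m²: ✗ does not match
  C. g/L: ✓ matches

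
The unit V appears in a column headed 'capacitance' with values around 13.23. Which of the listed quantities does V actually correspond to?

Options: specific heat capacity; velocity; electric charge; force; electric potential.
electric potential

capacitance should have units dimensionally equivalent to A^2 * s^4 / (kg * m^2) (e.g. F).
The given unit 'V' reduces to kg * m^2 / (A * s^3). Of the listed options, that is the dimensionality of electric potential.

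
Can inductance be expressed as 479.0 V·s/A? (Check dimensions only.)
Yes

inductance has SI base units: kg * m^2 / (A^2 * s^2)
V·s/A reduces to the same SI base units, so it is a valid unit for inductance.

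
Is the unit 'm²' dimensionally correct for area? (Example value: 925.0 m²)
Yes

area has SI base units: m^2
m² reduces to the same SI base units, so it is a valid unit for area.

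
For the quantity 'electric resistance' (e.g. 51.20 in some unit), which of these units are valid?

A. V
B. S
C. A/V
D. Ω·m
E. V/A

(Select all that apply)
E

electric resistance has SI base units: kg * m^2 / (A^2 * s^3)

Checking each option against kg * m^2 / (A^2 * s^3):
  A. V: ✗ does not match
  B. S: ✗ does not match
  C. A/V: ✗ does not match
  D. Ω·m: ✗ does not match
  E. V/A: ✓ matches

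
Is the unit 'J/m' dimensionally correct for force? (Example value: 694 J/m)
Yes

force has SI base units: kg * m / s^2
J/m reduces to the same SI base units, so it is a valid unit for force.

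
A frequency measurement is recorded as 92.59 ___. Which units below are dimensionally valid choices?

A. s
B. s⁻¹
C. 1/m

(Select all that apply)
B

frequency has SI base units: 1 / s

Checking each option against 1 / s:
  A. s: ✗ does not match
  B. s⁻¹: ✓ matches
  C. 1/m: ✗ does not match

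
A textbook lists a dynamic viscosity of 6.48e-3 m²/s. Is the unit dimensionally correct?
No

dynamic viscosity has SI base units: kg / (m * s)
m²/s does NOT reduce to kg / (m * s); a valid unit for dynamic viscosity would be e.g. Pa·s.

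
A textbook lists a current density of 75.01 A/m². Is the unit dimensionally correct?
Yes

current density has SI base units: A / m^2
A/m² reduces to the same SI base units, so it is a valid unit for current density.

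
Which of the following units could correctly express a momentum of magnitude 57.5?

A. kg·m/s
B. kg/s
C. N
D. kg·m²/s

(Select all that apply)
A

momentum has SI base units: kg * m / s

Checking each option against kg * m / s:
  A. kg·m/s: ✓ matches
  B. kg/s: ✗ does not match
  C. N: ✗ does not match
  D. kg·m²/s: ✗ does not match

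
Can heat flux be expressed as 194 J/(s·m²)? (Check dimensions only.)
Yes

heat flux has SI base units: kg / s^3
J/(s·m²) reduces to the same SI base units, so it is a valid unit for heat flux.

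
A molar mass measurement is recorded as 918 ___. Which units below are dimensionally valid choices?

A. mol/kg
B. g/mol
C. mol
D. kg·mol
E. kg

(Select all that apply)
B

molar mass has SI base units: kg / mol

Checking each option against kg / mol:
  A. mol/kg: ✗ does not match
  B. g/mol: ✓ matches
  C. mol: ✗ does not match
  D. kg·mol: ✗ does not match
  E. kg: ✗ does not match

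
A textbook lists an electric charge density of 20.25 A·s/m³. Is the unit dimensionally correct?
Yes

electric charge density has SI base units: A * s / m^3
A·s/m³ reduces to the same SI base units, so it is a valid unit for electric charge density.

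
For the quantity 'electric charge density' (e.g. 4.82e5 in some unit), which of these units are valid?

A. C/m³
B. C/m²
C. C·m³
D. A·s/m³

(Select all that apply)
A, D

electric charge density has SI base units: A * s / m^3

Checking each option against A * s / m^3:
  A. C/m³: ✓ matches
  B. C/m²: ✗ does not match
  C. C·m³: ✗ does not match
  D. A·s/m³: ✓ matches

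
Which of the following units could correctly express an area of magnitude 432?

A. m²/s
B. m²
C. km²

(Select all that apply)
B, C

area has SI base units: m^2

Checking each option against m^2:
  A. m²/s: ✗ does not match
  B. m²: ✓ matches
  C. km²: ✓ matches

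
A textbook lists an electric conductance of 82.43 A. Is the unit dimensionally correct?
No

electric conductance has SI base units: A^2 * s^3 / (kg * m^2)
A does NOT reduce to A^2 * s^3 / (kg * m^2); a valid unit for electric conductance would be e.g. S.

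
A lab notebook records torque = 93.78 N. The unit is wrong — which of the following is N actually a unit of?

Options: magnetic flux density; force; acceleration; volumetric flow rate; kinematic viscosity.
force

torque should have units dimensionally equivalent to kg * m^2 / s^2 (e.g. N·m).
The given unit 'N' reduces to kg * m / s^2. Of the listed options, that is the dimensionality of force.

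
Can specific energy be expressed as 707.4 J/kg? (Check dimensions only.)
Yes

specific energy has SI base units: m^2 / s^2
J/kg reduces to the same SI base units, so it is a valid unit for specific energy.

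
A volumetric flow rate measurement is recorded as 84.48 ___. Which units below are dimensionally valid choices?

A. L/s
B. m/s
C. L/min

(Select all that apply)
A, C

volumetric flow rate has SI base units: m^3 / s

Checking each option against m^3 / s:
  A. L/s: ✓ matches
  B. m/s: ✗ does not match
  C. L/min: ✓ matches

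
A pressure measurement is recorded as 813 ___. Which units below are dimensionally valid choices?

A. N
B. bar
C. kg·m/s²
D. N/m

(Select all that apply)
B

pressure has SI base units: kg / (m * s^2)

Checking each option against kg / (m * s^2):
  A. N: ✗ does not match
  B. bar: ✓ matches
  C. kg·m/s²: ✗ does not match
  D. N/m: ✗ does not match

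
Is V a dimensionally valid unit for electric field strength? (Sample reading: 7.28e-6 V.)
No

electric field strength has SI base units: kg * m / (A * s^3)
V does NOT reduce to kg * m / (A * s^3); a valid unit for electric field strength would be e.g. V/m.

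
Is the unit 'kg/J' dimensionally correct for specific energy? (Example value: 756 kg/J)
No

specific energy has SI base units: m^2 / s^2
kg/J does NOT reduce to m^2 / s^2; a valid unit for specific energy would be e.g. J/kg.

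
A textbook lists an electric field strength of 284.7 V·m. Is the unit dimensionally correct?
No

electric field strength has SI base units: kg * m / (A * s^3)
V·m does NOT reduce to kg * m / (A * s^3); a valid unit for electric field strength would be e.g. V/m.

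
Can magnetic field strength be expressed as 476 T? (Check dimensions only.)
No

magnetic field strength has SI base units: A / m
T does NOT reduce to A / m; a valid unit for magnetic field strength would be e.g. A/m.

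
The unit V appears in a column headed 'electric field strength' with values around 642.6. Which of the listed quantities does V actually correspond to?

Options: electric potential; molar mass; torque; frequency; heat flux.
electric potential

electric field strength should have units dimensionally equivalent to kg * m / (A * s^3) (e.g. V/m).
The given unit 'V' reduces to kg * m^2 / (A * s^3). Of the listed options, that is the dimensionality of electric potential.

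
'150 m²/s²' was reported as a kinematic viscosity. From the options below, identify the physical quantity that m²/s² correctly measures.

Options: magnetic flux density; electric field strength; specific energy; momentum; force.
specific energy

kinematic viscosity should have units dimensionally equivalent to m^2 / s (e.g. m²/s).
The given unit 'm²/s²' reduces to m^2 / s^2. Of the listed options, that is the dimensionality of specific energy.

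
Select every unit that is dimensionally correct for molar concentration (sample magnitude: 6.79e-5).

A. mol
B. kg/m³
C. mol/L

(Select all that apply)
C

molar concentration has SI base units: mol / m^3

Checking each option against mol / m^3:
  A. mol: ✗ does not match
  B. kg/m³: ✗ does not match
  C. mol/L: ✓ matches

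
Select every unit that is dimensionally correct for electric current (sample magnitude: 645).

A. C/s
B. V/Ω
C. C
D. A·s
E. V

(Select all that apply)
A, B

electric current has SI base units: A

Checking each option against A:
  A. C/s: ✓ matches
  B. V/Ω: ✓ matches
  C. C: ✗ does not match
  D. A·s: ✗ does not match
  E. V: ✗ does not match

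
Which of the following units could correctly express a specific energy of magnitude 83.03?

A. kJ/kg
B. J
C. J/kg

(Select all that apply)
A, C

specific energy has SI base units: m^2 / s^2

Checking each option against m^2 / s^2:
  A. kJ/kg: ✓ matches
  B. J: ✗ does not match
  C. J/kg: ✓ matches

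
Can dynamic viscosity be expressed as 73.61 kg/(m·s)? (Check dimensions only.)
Yes

dynamic viscosity has SI base units: kg / (m * s)
kg/(m·s) reduces to the same SI base units, so it is a valid unit for dynamic viscosity.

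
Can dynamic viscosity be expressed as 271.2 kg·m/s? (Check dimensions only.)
No

dynamic viscosity has SI base units: kg / (m * s)
kg·m/s does NOT reduce to kg / (m * s); a valid unit for dynamic viscosity would be e.g. Pa·s.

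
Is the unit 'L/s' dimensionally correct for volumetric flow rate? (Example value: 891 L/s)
Yes

volumetric flow rate has SI base units: m^3 / s
L/s reduces to the same SI base units, so it is a valid unit for volumetric flow rate.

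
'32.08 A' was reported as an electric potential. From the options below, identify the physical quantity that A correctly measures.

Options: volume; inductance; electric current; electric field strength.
electric current

electric potential should have units dimensionally equivalent to kg * m^2 / (A * s^3) (e.g. V).
The given unit 'A' reduces to A. Of the listed options, that is the dimensionality of electric current.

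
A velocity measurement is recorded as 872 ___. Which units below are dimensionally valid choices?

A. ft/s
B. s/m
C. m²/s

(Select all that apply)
A

velocity has SI base units: m / s

Checking each option against m / s:
  A. ft/s: ✓ matches
  B. s/m: ✗ does not match
  C. m²/s: ✗ does not match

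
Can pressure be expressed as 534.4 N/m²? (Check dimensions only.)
Yes

pressure has SI base units: kg / (m * s^2)
N/m² reduces to the same SI base units, so it is a valid unit for pressure.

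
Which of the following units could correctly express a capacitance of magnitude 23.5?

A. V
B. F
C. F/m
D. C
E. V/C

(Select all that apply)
B

capacitance has SI base units: A^2 * s^4 / (kg * m^2)

Checking each option against A^2 * s^4 / (kg * m^2):
  A. V: ✗ does not match
  B. F: ✓ matches
  C. F/m: ✗ does not match
  D. C: ✗ does not match
  E. V/C: ✗ does not match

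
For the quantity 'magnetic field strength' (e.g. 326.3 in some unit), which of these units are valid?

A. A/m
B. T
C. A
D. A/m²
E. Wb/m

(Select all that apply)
A

magnetic field strength has SI base units: A / m

Checking each option against A / m:
  A. A/m: ✓ matches
  B. T: ✗ does not match
  C. A: ✗ does not match
  D. A/m²: ✗ does not match
  E. Wb/m: ✗ does not match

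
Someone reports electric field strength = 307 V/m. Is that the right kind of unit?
Yes

electric field strength has SI base units: kg * m / (A * s^3)
V/m reduces to the same SI base units, so it is a valid unit for electric field strength.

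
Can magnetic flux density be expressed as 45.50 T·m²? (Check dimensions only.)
No

magnetic flux density has SI base units: kg / (A * s^2)
T·m² does NOT reduce to kg / (A * s^2); a valid unit for magnetic flux density would be e.g. T.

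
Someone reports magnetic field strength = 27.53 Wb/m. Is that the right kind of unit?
No

magnetic field strength has SI base units: A / m
Wb/m does NOT reduce to A / m; a valid unit for magnetic field strength would be e.g. A/m.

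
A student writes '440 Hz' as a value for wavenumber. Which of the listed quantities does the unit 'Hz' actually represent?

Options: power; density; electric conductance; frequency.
frequency

wavenumber should have units dimensionally equivalent to 1 / m (e.g. 1/m).
The given unit 'Hz' reduces to 1 / s. Of the listed options, that is the dimensionality of frequency.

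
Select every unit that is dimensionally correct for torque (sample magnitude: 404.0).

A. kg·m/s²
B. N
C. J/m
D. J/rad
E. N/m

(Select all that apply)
D

torque has SI base units: kg * m^2 / s^2

Checking each option against kg * m^2 / s^2:
  A. kg·m/s²: ✗ does not match
  B. N: ✗ does not match
  C. J/m: ✗ does not match
  D. J/rad: ✓ matches
  E. N/m: ✗ does not match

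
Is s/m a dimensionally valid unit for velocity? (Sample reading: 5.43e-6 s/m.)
No

velocity has SI base units: m / s
s/m does NOT reduce to m / s; a valid unit for velocity would be e.g. m/s.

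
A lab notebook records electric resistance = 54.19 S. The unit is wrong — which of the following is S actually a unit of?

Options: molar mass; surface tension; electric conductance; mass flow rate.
electric conductance

electric resistance should have units dimensionally equivalent to kg * m^2 / (A^2 * s^3) (e.g. Ω).
The given unit 'S' reduces to A^2 * s^3 / (kg * m^2). Of the listed options, that is the dimensionality of electric conductance.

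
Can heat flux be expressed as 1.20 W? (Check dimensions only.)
No

heat flux has SI base units: kg / s^3
W does NOT reduce to kg / s^3; a valid unit for heat flux would be e.g. W/m².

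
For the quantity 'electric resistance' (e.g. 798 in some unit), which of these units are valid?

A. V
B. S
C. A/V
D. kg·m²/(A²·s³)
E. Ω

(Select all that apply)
D, E

electric resistance has SI base units: kg * m^2 / (A^2 * s^3)

Checking each option against kg * m^2 / (A^2 * s^3):
  A. V: ✗ does not match
  B. S: ✗ does not match
  C. A/V: ✗ does not match
  D. kg·m²/(A²·s³): ✓ matches
  E. Ω: ✓ matches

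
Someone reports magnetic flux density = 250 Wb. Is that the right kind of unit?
No

magnetic flux density has SI base units: kg / (A * s^2)
Wb does NOT reduce to kg / (A * s^2); a valid unit for magnetic flux density would be e.g. T.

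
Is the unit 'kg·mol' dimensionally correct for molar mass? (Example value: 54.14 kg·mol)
No

molar mass has SI base units: kg / mol
kg·mol does NOT reduce to kg / mol; a valid unit for molar mass would be e.g. kg/mol.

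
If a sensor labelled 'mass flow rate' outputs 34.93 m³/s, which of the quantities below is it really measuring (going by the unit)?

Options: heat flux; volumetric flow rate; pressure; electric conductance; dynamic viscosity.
volumetric flow rate

mass flow rate should have units dimensionally equivalent to kg / s (e.g. kg/s).
The given unit 'm³/s' reduces to m^3 / s. Of the listed options, that is the dimensionality of volumetric flow rate.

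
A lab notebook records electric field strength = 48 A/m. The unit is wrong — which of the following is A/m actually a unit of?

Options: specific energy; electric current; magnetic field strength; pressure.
magnetic field strength

electric field strength should have units dimensionally equivalent to kg * m / (A * s^3) (e.g. V/m).
The given unit 'A/m' reduces to A / m. Of the listed options, that is the dimensionality of magnetic field strength.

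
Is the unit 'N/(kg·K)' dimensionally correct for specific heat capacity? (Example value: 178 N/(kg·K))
No

specific heat capacity has SI base units: m^2 / (s^2 * K)
N/(kg·K) does NOT reduce to m^2 / (s^2 * K); a valid unit for specific heat capacity would be e.g. J/(kg·K).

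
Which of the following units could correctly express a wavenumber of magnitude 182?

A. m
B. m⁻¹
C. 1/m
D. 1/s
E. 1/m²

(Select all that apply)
B, C

wavenumber has SI base units: 1 / m

Checking each option against 1 / m:
  A. m: ✗ does not match
  B. m⁻¹: ✓ matches
  C. 1/m: ✓ matches
  D. 1/s: ✗ does not match
  E. 1/m²: ✗ does not match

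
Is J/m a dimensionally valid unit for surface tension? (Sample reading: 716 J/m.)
No

surface tension has SI base units: kg / s^2
J/m does NOT reduce to kg / s^2; a valid unit for surface tension would be e.g. N/m.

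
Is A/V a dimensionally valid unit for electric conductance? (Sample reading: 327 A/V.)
Yes

electric conductance has SI base units: A^2 * s^3 / (kg * m^2)
A/V reduces to the same SI base units, so it is a valid unit for electric conductance.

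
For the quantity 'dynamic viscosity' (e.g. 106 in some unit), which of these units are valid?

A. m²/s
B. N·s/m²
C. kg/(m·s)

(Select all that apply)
B, C

dynamic viscosity has SI base units: kg / (m * s)

Checking each option against kg / (m * s):
  A. m²/s: ✗ does not match
  B. N·s/m²: ✓ matches
  C. kg/(m·s): ✓ matches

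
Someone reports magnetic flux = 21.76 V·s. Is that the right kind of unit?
Yes

magnetic flux has SI base units: kg * m^2 / (A * s^2)
V·s reduces to the same SI base units, so it is a valid unit for magnetic flux.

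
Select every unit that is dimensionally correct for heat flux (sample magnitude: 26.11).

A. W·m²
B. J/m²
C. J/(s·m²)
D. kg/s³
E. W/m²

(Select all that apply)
C, D, E

heat flux has SI base units: kg / s^3

Checking each option against kg / s^3:
  A. W·m²: ✗ does not match
  B. J/m²: ✗ does not match
  C. J/(s·m²): ✓ matches
  D. kg/s³: ✓ matches
  E. W/m²: ✓ matches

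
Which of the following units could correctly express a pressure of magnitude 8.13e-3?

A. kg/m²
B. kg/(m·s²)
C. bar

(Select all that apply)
B, C

pressure has SI base units: kg / (m * s^2)

Checking each option against kg / (m * s^2):
  A. kg/m²: ✗ does not match
  B. kg/(m·s²): ✓ matches
  C. bar: ✓ matches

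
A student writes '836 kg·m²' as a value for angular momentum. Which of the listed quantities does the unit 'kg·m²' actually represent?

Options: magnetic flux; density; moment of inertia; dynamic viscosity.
moment of inertia

angular momentum should have units dimensionally equivalent to kg * m^2 / s (e.g. kg·m²/s).
The given unit 'kg·m²' reduces to kg * m^2. Of the listed options, that is the dimensionality of moment of inertia.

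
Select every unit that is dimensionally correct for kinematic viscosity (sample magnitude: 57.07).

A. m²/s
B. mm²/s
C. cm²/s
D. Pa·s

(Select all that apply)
A, B, C

kinematic viscosity has SI base units: m^2 / s

Checking each option against m^2 / s:
  A. m²/s: ✓ matches
  B. mm²/s: ✓ matches
  C. cm²/s: ✓ matches
  D. Pa·s: ✗ does not match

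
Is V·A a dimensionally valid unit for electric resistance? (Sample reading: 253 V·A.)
No

electric resistance has SI base units: kg * m^2 / (A^2 * s^3)
V·A does NOT reduce to kg * m^2 / (A^2 * s^3); a valid unit for electric resistance would be e.g. Ω.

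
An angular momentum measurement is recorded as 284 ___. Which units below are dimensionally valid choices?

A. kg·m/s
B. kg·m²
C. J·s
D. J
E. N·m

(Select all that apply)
C

angular momentum has SI base units: kg * m^2 / s

Checking each option against kg * m^2 / s:
  A. kg·m/s: ✗ does not match
  B. kg·m²: ✗ does not match
  C. J·s: ✓ matches
  D. J: ✗ does not match
  E. N·m: ✗ does not match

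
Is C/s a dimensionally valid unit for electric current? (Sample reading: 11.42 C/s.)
Yes

electric current has SI base units: A
C/s reduces to the same SI base units, so it is a valid unit for electric current.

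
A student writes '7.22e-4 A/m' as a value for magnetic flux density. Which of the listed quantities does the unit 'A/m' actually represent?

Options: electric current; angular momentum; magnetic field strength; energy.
magnetic field strength

magnetic flux density should have units dimensionally equivalent to kg / (A * s^2) (e.g. T).
The given unit 'A/m' reduces to A / m. Of the listed options, that is the dimensionality of magnetic field strength.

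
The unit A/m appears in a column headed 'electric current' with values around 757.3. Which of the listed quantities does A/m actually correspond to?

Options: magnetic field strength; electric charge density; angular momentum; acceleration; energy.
magnetic field strength

electric current should have units dimensionally equivalent to A (e.g. A).
The given unit 'A/m' reduces to A / m. Of the listed options, that is the dimensionality of magnetic field strength.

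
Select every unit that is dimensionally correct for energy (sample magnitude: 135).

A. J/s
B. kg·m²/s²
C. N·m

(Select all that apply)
B, C

energy has SI base units: kg * m^2 / s^2

Checking each option against kg * m^2 / s^2:
  A. J/s: ✗ does not match
  B. kg·m²/s²: ✓ matches
  C. N·m: ✓ matches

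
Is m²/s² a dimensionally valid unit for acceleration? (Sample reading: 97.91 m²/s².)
No

acceleration has SI base units: m / s^2
m²/s² does NOT reduce to m / s^2; a valid unit for acceleration would be e.g. m/s².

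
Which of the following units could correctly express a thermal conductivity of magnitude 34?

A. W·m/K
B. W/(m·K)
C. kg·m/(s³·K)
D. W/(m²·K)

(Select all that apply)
B, C

thermal conductivity has SI base units: kg * m / (s^3 * K)

Checking each option against kg * m / (s^3 * K):
  A. W·m/K: ✗ does not match
  B. W/(m·K): ✓ matches
  C. kg·m/(s³·K): ✓ matches
  D. W/(m²·K): ✗ does not match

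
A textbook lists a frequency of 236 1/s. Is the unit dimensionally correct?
Yes

frequency has SI base units: 1 / s
1/s reduces to the same SI base units, so it is a valid unit for frequency.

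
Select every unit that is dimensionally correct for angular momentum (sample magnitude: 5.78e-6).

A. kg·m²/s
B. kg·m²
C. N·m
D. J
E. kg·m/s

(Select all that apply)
A

angular momentum has SI base units: kg * m^2 / s

Checking each option against kg * m^2 / s:
  A. kg·m²/s: ✓ matches
  B. kg·m²: ✗ does not match
  C. N·m: ✗ does not match
  D. J: ✗ does not match
  E. kg·m/s: ✗ does not match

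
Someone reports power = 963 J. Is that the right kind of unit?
No

power has SI base units: kg * m^2 / s^3
J does NOT reduce to kg * m^2 / s^3; a valid unit for power would be e.g. W.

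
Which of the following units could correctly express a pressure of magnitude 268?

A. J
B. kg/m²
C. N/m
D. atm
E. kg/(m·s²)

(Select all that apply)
D, E

pressure has SI base units: kg / (m * s^2)

Checking each option against kg / (m * s^2):
  A. J: ✗ does not match
  B. kg/m²: ✗ does not match
  C. N/m: ✗ does not match
  D. atm: ✓ matches
  E. kg/(m·s²): ✓ matches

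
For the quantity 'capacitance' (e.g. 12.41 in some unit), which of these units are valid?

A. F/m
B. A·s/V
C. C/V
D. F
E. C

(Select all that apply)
B, C, D

capacitance has SI base units: A^2 * s^4 / (kg * m^2)

Checking each option against A^2 * s^4 / (kg * m^2):
  A. F/m: ✗ does not match
  B. A·s/V: ✓ matches
  C. C/V: ✓ matches
  D. F: ✓ matches
  E. C: ✗ does not match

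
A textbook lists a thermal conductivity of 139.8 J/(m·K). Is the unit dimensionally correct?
No

thermal conductivity has SI base units: kg * m / (s^3 * K)
J/(m·K) does NOT reduce to kg * m / (s^3 * K); a valid unit for thermal conductivity would be e.g. W/(m·K).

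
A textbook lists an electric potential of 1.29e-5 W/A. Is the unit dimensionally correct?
Yes

electric potential has SI base units: kg * m^2 / (A * s^3)
W/A reduces to the same SI base units, so it is a valid unit for electric potential.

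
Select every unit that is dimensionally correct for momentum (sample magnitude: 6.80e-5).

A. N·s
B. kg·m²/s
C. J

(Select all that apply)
A

momentum has SI base units: kg * m / s

Checking each option against kg * m / s:
  A. N·s: ✓ matches
  B. kg·m²/s: ✗ does not match
  C. J: ✗ does not match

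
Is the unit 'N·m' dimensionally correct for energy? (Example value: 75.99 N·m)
Yes

energy has SI base units: kg * m^2 / s^2
N·m reduces to the same SI base units, so it is a valid unit for energy.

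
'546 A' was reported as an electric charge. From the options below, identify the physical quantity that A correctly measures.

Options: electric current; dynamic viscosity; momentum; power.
electric current

electric charge should have units dimensionally equivalent to A * s (e.g. C).
The given unit 'A' reduces to A. Of the listed options, that is the dimensionality of electric current.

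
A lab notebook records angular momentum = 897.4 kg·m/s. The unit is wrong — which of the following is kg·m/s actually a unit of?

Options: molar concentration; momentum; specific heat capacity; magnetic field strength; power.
momentum

angular momentum should have units dimensionally equivalent to kg * m^2 / s (e.g. kg·m²/s).
The given unit 'kg·m/s' reduces to kg * m / s. Of the listed options, that is the dimensionality of momentum.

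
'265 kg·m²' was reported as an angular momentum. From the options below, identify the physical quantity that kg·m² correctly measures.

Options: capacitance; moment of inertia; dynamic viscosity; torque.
moment of inertia

angular momentum should have units dimensionally equivalent to kg * m^2 / s (e.g. kg·m²/s).
The given unit 'kg·m²' reduces to kg * m^2. Of the listed options, that is the dimensionality of moment of inertia.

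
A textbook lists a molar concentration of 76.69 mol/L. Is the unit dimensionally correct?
Yes

molar concentration has SI base units: mol / m^3
mol/L reduces to the same SI base units, so it is a valid unit for molar concentration.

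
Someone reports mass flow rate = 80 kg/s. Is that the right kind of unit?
Yes

mass flow rate has SI base units: kg / s
kg/s reduces to the same SI base units, so it is a valid unit for mass flow rate.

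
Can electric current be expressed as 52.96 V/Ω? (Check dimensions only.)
Yes

electric current has SI base units: A
V/Ω reduces to the same SI base units, so it is a valid unit for electric current.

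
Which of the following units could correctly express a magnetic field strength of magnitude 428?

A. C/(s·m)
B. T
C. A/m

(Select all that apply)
A, C

magnetic field strength has SI base units: A / m

Checking each option against A / m:
  A. C/(s·m): ✓ matches
  B. T: ✗ does not match
  C. A/m: ✓ matches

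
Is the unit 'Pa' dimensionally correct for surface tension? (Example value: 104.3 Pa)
No

surface tension has SI base units: kg / s^2
Pa does NOT reduce to kg / s^2; a valid unit for surface tension would be e.g. N/m.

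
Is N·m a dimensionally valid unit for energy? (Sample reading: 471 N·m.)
Yes

energy has SI base units: kg * m^2 / s^2
N·m reduces to the same SI base units, so it is a valid unit for energy.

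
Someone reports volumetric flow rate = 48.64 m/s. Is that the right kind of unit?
No

volumetric flow rate has SI base units: m^3 / s
m/s does NOT reduce to m^3 / s; a valid unit for volumetric flow rate would be e.g. m³/s.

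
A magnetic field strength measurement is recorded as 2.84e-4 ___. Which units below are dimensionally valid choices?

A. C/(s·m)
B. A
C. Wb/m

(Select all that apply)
A

magnetic field strength has SI base units: A / m

Checking each option against A / m:
  A. C/(s·m): ✓ matches
  B. A: ✗ does not match
  C. Wb/m: ✗ does not match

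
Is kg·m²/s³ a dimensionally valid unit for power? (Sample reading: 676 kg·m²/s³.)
Yes

power has SI base units: kg * m^2 / s^3
kg·m²/s³ reduces to the same SI base units, so it is a valid unit for power.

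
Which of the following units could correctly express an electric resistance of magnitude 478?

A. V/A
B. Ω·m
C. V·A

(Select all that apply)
A

electric resistance has SI base units: kg * m^2 / (A^2 * s^3)

Checking each option against kg * m^2 / (A^2 * s^3):
  A. V/A: ✓ matches
  B. Ω·m: ✗ does not match
  C. V·A: ✗ does not match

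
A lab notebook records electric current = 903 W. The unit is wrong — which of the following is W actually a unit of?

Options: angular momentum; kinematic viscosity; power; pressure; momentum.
power

electric current should have units dimensionally equivalent to A (e.g. A).
The given unit 'W' reduces to kg * m^2 / s^3. Of the listed options, that is the dimensionality of power.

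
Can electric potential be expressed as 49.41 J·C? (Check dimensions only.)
No

electric potential has SI base units: kg * m^2 / (A * s^3)
J·C does NOT reduce to kg * m^2 / (A * s^3); a valid unit for electric potential would be e.g. V.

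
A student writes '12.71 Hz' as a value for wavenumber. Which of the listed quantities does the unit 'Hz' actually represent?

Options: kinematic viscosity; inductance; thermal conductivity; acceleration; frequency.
frequency

wavenumber should have units dimensionally equivalent to 1 / m (e.g. 1/m).
The given unit 'Hz' reduces to 1 / s. Of the listed options, that is the dimensionality of frequency.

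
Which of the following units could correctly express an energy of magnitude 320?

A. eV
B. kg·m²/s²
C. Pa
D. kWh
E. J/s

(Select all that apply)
A, B, D

energy has SI base units: kg * m^2 / s^2

Checking each option against kg * m^2 / s^2:
  A. eV: ✓ matches
  B. kg·m²/s²: ✓ matches
  C. Pa: ✗ does not match
  D. kWh: ✓ matches
  E. J/s: ✗ does not match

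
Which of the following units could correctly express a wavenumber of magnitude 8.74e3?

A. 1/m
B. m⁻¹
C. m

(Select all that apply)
A, B

wavenumber has SI base units: 1 / m

Checking each option against 1 / m:
  A. 1/m: ✓ matches
  B. m⁻¹: ✓ matches
  C. m: ✗ does not match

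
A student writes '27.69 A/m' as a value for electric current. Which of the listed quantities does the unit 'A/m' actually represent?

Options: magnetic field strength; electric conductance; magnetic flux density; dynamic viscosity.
magnetic field strength

electric current should have units dimensionally equivalent to A (e.g. A).
The given unit 'A/m' reduces to A / m. Of the listed options, that is the dimensionality of magnetic field strength.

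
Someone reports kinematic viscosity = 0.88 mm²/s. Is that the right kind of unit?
Yes

kinematic viscosity has SI base units: m^2 / s
mm²/s reduces to the same SI base units, so it is a valid unit for kinematic viscosity.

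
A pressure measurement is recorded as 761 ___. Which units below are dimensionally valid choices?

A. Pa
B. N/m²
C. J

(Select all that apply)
A, B

pressure has SI base units: kg / (m * s^2)

Checking each option against kg / (m * s^2):
  A. Pa: ✓ matches
  B. N/m²: ✓ matches
  C. J: ✗ does not match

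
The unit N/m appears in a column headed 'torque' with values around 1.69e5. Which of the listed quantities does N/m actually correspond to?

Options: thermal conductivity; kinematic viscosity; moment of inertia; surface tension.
surface tension

torque should have units dimensionally equivalent to kg * m^2 / s^2 (e.g. N·m).
The given unit 'N/m' reduces to kg / s^2. Of the listed options, that is the dimensionality of surface tension.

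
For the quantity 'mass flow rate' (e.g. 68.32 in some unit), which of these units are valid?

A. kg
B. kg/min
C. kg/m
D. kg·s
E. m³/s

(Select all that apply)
B

mass flow rate has SI base units: kg / s

Checking each option against kg / s:
  A. kg: ✗ does not match
  B. kg/min: ✓ matches
  C. kg/m: ✗ does not match
  D. kg·s: ✗ does not match
  E. m³/s: ✗ does not match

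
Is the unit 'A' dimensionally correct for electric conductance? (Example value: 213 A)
No

electric conductance has SI base units: A^2 * s^3 / (kg * m^2)
A does NOT reduce to A^2 * s^3 / (kg * m^2); a valid unit for electric conductance would be e.g. S.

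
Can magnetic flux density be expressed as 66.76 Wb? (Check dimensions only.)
No

magnetic flux density has SI base units: kg / (A * s^2)
Wb does NOT reduce to kg / (A * s^2); a valid unit for magnetic flux density would be e.g. T.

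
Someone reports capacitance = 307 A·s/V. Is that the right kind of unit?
Yes

capacitance has SI base units: A^2 * s^4 / (kg * m^2)
A·s/V reduces to the same SI base units, so it is a valid unit for capacitance.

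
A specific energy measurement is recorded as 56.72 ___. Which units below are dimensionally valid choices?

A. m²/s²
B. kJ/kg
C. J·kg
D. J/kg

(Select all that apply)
A, B, D

specific energy has SI base units: m^2 / s^2

Checking each option against m^2 / s^2:
  A. m²/s²: ✓ matches
  B. kJ/kg: ✓ matches
  C. J·kg: ✗ does not match
  D. J/kg: ✓ matches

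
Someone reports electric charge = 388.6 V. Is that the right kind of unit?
No

electric charge has SI base units: A * s
V does NOT reduce to A * s; a valid unit for electric charge would be e.g. C.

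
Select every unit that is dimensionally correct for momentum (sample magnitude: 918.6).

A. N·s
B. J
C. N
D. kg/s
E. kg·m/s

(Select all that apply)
A, E

momentum has SI base units: kg * m / s

Checking each option against kg * m / s:
  A. N·s: ✓ matches
  B. J: ✗ does not match
  C. N: ✗ does not match
  D. kg/s: ✗ does not match
  E. kg·m/s: ✓ matches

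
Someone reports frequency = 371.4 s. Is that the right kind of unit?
No

frequency has SI base units: 1 / s
s does NOT reduce to 1 / s; a valid unit for frequency would be e.g. Hz.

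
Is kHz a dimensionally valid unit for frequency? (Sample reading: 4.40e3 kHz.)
Yes

frequency has SI base units: 1 / s
kHz reduces to the same SI base units, so it is a valid unit for frequency.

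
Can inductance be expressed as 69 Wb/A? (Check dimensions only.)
Yes

inductance has SI base units: kg * m^2 / (A^2 * s^2)
Wb/A reduces to the same SI base units, so it is a valid unit for inductance.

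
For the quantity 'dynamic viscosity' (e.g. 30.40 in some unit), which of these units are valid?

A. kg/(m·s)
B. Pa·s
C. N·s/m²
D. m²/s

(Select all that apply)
A, B, C

dynamic viscosity has SI base units: kg / (m * s)

Checking each option against kg / (m * s):
  A. kg/(m·s): ✓ matches
  B. Pa·s: ✓ matches
  C. N·s/m²: ✓ matches
  D. m²/s: ✗ does not match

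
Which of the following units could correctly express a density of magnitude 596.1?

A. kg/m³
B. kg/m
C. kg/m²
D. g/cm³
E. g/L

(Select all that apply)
A, D, E

density has SI base units: kg / m^3

Checking each option against kg / m^3:
  A. kg/m³: ✓ matches
  B. kg/m: ✗ does not match
  C. kg/m²: ✗ does not match
  D. g/cm³: ✓ matches
  E. g/L: ✓ matches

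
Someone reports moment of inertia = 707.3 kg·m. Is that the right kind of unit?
No

moment of inertia has SI base units: kg * m^2
kg·m does NOT reduce to kg * m^2; a valid unit for moment of inertia would be e.g. kg·m².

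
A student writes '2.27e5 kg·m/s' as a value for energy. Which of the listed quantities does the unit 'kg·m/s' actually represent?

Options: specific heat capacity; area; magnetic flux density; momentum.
momentum

energy should have units dimensionally equivalent to kg * m^2 / s^2 (e.g. J).
The given unit 'kg·m/s' reduces to kg * m / s. Of the listed options, that is the dimensionality of momentum.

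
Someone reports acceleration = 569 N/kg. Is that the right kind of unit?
Yes

acceleration has SI base units: m / s^2
N/kg reduces to the same SI base units, so it is a valid unit for acceleration.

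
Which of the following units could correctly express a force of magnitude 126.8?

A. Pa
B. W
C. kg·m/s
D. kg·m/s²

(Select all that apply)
D

force has SI base units: kg * m / s^2

Checking each option against kg * m / s^2:
  A. Pa: ✗ does not match
  B. W: ✗ does not match
  C. kg·m/s: ✗ does not match
  D. kg·m/s²: ✓ matches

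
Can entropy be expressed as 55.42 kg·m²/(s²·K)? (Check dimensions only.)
Yes

entropy has SI base units: kg * m^2 / (s^2 * K)
kg·m²/(s²·K) reduces to the same SI base units, so it is a valid unit for entropy.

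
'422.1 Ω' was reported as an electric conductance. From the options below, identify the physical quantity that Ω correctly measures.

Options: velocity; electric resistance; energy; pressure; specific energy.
electric resistance

electric conductance should have units dimensionally equivalent to A^2 * s^3 / (kg * m^2) (e.g. S).
The given unit 'Ω' reduces to kg * m^2 / (A^2 * s^3). Of the listed options, that is the dimensionality of electric resistance.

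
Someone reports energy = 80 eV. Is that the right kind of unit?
Yes

energy has SI base units: kg * m^2 / s^2
eV reduces to the same SI base units, so it is a valid unit for energy.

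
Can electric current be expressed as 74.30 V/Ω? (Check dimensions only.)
Yes

electric current has SI base units: A
V/Ω reduces to the same SI base units, so it is a valid unit for electric current.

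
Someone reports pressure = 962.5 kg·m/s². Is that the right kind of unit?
No

pressure has SI base units: kg / (m * s^2)
kg·m/s² does NOT reduce to kg / (m * s^2); a valid unit for pressure would be e.g. Pa.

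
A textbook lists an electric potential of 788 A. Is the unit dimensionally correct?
No

electric potential has SI base units: kg * m^2 / (A * s^3)
A does NOT reduce to kg * m^2 / (A * s^3); a valid unit for electric potential would be e.g. V.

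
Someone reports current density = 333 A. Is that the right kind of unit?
No

current density has SI base units: A / m^2
A does NOT reduce to A / m^2; a valid unit for current density would be e.g. A/m².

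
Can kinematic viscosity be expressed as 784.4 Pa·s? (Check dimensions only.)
No

kinematic viscosity has SI base units: m^2 / s
Pa·s does NOT reduce to m^2 / s; a valid unit for kinematic viscosity would be e.g. m²/s.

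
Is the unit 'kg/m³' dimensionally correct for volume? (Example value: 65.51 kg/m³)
No

volume has SI base units: m^3
kg/m³ does NOT reduce to m^3; a valid unit for volume would be e.g. m³.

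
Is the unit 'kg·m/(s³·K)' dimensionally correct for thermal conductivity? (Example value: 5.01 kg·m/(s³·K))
Yes

thermal conductivity has SI base units: kg * m / (s^3 * K)
kg·m/(s³·K) reduces to the same SI base units, so it is a valid unit for thermal conductivity.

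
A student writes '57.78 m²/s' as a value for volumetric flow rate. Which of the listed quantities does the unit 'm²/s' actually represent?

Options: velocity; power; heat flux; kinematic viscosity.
kinematic viscosity

volumetric flow rate should have units dimensionally equivalent to m^3 / s (e.g. m³/s).
The given unit 'm²/s' reduces to m^2 / s. Of the listed options, that is the dimensionality of kinematic viscosity.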